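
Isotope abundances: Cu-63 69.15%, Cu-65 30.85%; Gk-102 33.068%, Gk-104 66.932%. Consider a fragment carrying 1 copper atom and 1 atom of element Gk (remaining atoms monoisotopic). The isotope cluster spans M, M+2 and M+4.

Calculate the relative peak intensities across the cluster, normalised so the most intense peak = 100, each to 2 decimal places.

Copper pattern (n=1): 0.6915 : 0.3085
Element Gk pattern (n=1): 0.33068 : 0.66932
Convolve the two distributions (both contribute in 2-u steps):
  M: 0.6915×0.33068 = 0.228665
  M+2: 0.6915×0.66932 + 0.3085×0.33068 = 0.564850
  M+4: 0.3085×0.66932 = 0.206485
Scale to base peak (0.564850) = 100: 40.48 : 100.00 : 36.56

40.48 : 100.00 : 36.56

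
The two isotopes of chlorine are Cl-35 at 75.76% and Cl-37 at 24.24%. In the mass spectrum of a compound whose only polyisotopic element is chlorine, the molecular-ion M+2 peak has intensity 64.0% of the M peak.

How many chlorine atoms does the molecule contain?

For n independent Cl atoms, I(M+2)/I(M) = n · (abundance Cl-37) / (abundance Cl-35) = n · 0.2424/0.7576.
n = 0.640 × 0.7576/0.2424 = 2.00 ≈ 2

2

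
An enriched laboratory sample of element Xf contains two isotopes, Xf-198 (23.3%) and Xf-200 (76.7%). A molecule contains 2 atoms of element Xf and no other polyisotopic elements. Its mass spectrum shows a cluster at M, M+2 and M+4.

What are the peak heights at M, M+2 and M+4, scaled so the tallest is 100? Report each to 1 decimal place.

9.2 : 60.8 : 100.0

Each Xf atom is independently Xf-198 (p = 0.233) or Xf-200 (q = 0.767); the cluster is the binomial expansion (p + q)^2.
P(M) = 0.233^2 = 0.054289
P(M+2) = 2 × 0.233^1 × 0.767^1 = 0.357422
P(M+4) = 0.767^2 = 0.588289
The M+4 peak is largest (0.588289); scaling to 100 gives 9.2 : 60.8 : 100.0.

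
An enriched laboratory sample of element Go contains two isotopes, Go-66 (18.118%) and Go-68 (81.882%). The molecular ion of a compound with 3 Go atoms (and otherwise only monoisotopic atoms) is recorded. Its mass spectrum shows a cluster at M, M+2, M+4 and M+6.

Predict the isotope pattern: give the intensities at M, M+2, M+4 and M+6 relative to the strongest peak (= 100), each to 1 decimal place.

Each Go atom is independently Go-66 (p = 0.18118) or Go-68 (q = 0.81882); the cluster is the binomial expansion (p + q)^3.
P(M) = 0.18118^3 = 0.005947
P(M+2) = 3 × 0.18118^2 × 0.81882^1 = 0.080636
P(M+4) = 3 × 0.18118^1 × 0.81882^2 = 0.364425
P(M+6) = 0.81882^3 = 0.548991
The M+6 peak is largest (0.548991); scaling to 100 gives 1.1 : 14.7 : 66.4 : 100.0.

1.1 : 14.7 : 66.4 : 100.0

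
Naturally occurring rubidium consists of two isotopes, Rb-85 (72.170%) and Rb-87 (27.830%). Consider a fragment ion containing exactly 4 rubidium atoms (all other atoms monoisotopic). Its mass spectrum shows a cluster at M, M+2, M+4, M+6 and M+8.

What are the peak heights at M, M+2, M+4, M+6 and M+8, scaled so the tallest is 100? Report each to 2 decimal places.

The 4 Rb atoms are independent, so intensities follow the terms of (0.72170 + 0.27830)^4.
P(M) = 0.72170^4 = 0.271286
P(M+2) = 4 × 0.72170^3 × 0.27830^1 = 0.418450
P(M+4) = 6 × 0.72170^2 × 0.27830^2 = 0.242042
P(M+6) = 4 × 0.72170^1 × 0.27830^3 = 0.062224
P(M+8) = 0.27830^4 = 0.005999
The M+2 peak is largest (0.418450); scaling to 100 gives 64.83 : 100.00 : 57.84 : 14.87 : 1.43.

64.83 : 100.00 : 57.84 : 14.87 : 1.43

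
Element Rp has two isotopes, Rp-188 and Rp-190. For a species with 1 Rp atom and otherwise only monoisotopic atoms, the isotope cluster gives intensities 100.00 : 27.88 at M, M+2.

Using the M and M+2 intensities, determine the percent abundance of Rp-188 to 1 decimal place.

78.2%

Let p = fractional abundance of Rp-188. I(M+2)/I(M) = [C(1,1)·p^0·(1−p)] / p^1 = 1·(1−p)/p = 27.88/100.00 = 0.2788
(1−p)/p = 0.2788/1 = 0.2788  ⇒  p = 1/(1 + 0.2788) = 0.7820
Rp-188: 78.2%, Rp-190: 21.8%.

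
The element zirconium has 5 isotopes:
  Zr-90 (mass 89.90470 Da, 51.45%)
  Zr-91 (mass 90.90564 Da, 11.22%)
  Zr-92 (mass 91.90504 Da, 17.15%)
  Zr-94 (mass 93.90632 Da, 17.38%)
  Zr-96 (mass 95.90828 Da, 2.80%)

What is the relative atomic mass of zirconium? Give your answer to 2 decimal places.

91.22 Da

Weight each isotope mass by its fractional abundance: 0.5145 × 89.90470 + 0.1122 × 90.90564 + 0.1715 × 91.90504 + 0.1738 × 93.90632 + 0.0280 × 95.90828
= 46.255968 + 10.199613 + 15.761714 + 16.320918 + 2.685432 = 91.223645 Da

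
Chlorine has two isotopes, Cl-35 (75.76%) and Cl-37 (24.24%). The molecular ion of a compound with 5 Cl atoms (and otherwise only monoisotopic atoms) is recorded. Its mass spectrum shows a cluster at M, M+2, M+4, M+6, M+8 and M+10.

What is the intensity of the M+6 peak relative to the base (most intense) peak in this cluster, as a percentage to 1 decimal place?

20.5%

Term probabilities: M 0.2496, M+2 0.3993, M+4 0.2555, M+6 0.0817, M+8 0.0131, M+10 0.0008. Base peak = M+2.
P(M+2) = C(5,1) × 0.7576^4 × 0.2424^1 = 5 × 0.32942751 × 0.2424 = 0.399266 (base)
P(M+6) = C(5,3) × 0.7576^2 × 0.2424^3 = 10 × 0.57395776 × 0.01424288 = 0.081748
Relative intensity = 0.081748 / 0.399266 × 100 = 20.5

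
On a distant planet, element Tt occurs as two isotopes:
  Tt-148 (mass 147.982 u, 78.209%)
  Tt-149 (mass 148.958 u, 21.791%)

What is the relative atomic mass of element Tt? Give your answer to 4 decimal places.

Ar = Σ fᵢ·mᵢ = 0.78209 × 147.982 + 0.21791 × 148.958
= 115.73524 + 32.45944 = 148.19468 u

148.1947 u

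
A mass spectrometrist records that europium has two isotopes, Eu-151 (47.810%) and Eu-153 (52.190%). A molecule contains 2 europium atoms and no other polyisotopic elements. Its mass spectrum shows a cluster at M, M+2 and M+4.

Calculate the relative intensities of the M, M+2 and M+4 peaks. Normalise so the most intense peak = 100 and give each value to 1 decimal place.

45.8 : 100.0 : 54.6

Expanding (0.47810 + 0.52190)^2:
P(M) = 0.47810^2 = 0.228580
P(M+2) = 2 × 0.47810^1 × 0.52190^1 = 0.499041
P(M+4) = 0.52190^2 = 0.272380
The M+2 peak is largest (0.499041); scaling to 100 gives 45.8 : 100.0 : 54.6.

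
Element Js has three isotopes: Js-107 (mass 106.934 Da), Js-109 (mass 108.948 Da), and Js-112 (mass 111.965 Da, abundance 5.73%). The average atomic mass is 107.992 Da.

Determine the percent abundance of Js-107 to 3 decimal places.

The remaining 94.27% is split between Js-107 (fraction x) and Js-109 (fraction 0.9427 − x).
Substituting: 106.934x + 108.948(0.9427 − x) = 101.5764055
(106.934 − 108.948)x = -1.1288741  ⇒  x = 0.56051, y = 0.38219
Js-107: 56.051%, Js-109: 38.219%.

56.051%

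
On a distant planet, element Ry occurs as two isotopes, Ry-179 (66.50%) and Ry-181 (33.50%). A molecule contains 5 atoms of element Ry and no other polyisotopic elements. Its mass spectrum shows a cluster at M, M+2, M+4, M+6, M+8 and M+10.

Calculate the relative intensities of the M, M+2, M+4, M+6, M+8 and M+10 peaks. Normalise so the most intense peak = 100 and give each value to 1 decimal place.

The 5 Ry atoms are independent, so intensities follow the terms of (0.6650 + 0.3350)^5.
P(M) = 0.6650^5 = 0.130049
P(M+2) = 5 × 0.6650^4 × 0.3350^1 = 0.327568
P(M+4) = 10 × 0.6650^3 × 0.3350^2 = 0.330031
P(M+6) = 10 × 0.6650^2 × 0.3350^3 = 0.166256
P(M+8) = 5 × 0.6650^1 × 0.3350^4 = 0.041877
P(M+10) = 0.3350^5 = 0.004219
The M+4 peak is largest (0.330031); scaling to 100 gives 39.4 : 99.3 : 100.0 : 50.4 : 12.7 : 1.3.

39.4 : 99.3 : 100.0 : 50.4 : 12.7 : 1.3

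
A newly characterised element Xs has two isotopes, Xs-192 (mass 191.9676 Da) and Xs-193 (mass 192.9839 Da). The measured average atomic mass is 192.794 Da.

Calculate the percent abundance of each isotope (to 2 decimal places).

Xs-192: 18.69%, Xs-193: 81.31%

Writing the weighted mean with unknown fraction x of Xs-192:
191.9676·x + 192.9839·(1 − x) = 192.794
(191.9676 − 192.9839)·x = 192.794 − 192.9839
x = -0.1899 / -1.0163 = 0.18685 → 18.69% Xs-192, 81.31% Xs-193.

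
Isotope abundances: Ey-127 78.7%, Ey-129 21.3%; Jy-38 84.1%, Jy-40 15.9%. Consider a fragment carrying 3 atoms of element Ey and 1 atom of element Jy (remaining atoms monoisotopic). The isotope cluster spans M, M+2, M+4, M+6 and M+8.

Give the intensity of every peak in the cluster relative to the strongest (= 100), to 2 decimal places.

Element Ey pattern (n=3): 0.4874434 : 0.39577679 : 0.10711621 : 0.0096636
Element Jy pattern (n=1): 0.8410 : 0.1590
Convolve the two distributions (both contribute in 2-u steps):
  M: 0.4874434×0.8410 = 0.409940
  M+2: 0.4874434×0.1590 + 0.39577679×0.8410 = 0.410352
  M+4: 0.39577679×0.1590 + 0.10711621×0.8410 = 0.153013
  M+6: 0.10711621×0.1590 + 0.0096636×0.8410 = 0.025159
  M+8: 0.0096636×0.1590 = 0.001537
Scale to base peak (0.410352) = 100: 99.90 : 100.00 : 37.29 : 6.13 : 0.37

99.90 : 100.00 : 37.29 : 6.13 : 0.37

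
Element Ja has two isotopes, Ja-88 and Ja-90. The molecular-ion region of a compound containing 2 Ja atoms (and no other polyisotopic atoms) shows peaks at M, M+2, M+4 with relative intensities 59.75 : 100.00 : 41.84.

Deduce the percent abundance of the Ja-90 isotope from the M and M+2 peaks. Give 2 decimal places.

Let p = fractional abundance of Ja-88. I(M+2)/I(M) = [C(2,1)·p^1·(1−p)] / p^2 = 2·(1−p)/p = 100.00/59.75 = 1.6736
(1−p)/p = 1.6736/2 = 0.8368  ⇒  p = 1/(1 + 0.8368) = 0.5444
Ja-88: 54.44%, Ja-90: 45.56%.

45.56%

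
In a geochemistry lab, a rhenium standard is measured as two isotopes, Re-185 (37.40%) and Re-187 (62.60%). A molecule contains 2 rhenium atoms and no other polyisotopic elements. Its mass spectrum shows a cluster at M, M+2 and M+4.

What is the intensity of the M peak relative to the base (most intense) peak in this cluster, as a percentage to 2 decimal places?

29.87%

(0.3740 + 0.6260)^2 gives M 0.1399, M+2 0.4682, M+4 0.3919; the largest is M+2.
P(M+2) = C(2,1) × 0.3740^1 × 0.6260^1 = 2 × 0.3740 × 0.6260 = 0.468248 (base)
P(M) = C(2,0) × 0.3740^2 × 0.6260^0 = 1 × 0.139876 × 1.0000 = 0.139876
Relative intensity = 0.139876 / 0.468248 × 100 = 29.87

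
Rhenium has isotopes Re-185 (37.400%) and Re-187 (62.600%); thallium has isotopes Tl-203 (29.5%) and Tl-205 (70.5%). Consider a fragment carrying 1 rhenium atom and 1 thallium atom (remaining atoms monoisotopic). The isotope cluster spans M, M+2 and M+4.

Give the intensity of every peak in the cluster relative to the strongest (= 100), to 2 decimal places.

24.61 : 100.00 : 98.44

Rhenium pattern (n=1): 0.3740 : 0.6260
Thallium pattern (n=1): 0.2950 : 0.7050
Convolve the two distributions (both contribute in 2-u steps):
  M: 0.3740×0.2950 = 0.110330
  M+2: 0.3740×0.7050 + 0.6260×0.2950 = 0.448340
  M+4: 0.6260×0.7050 = 0.441330
Scale to base peak (0.448340) = 100: 24.61 : 100.00 : 98.44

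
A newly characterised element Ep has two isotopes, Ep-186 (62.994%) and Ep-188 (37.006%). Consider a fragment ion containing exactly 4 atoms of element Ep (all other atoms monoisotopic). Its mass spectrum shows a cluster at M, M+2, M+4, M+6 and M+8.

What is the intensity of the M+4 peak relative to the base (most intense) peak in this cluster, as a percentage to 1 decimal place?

88.1%

Term probabilities: M 0.1575, M+2 0.3700, M+4 0.3261, M+6 0.1277, M+8 0.0188. Base peak = M+2.
P(M+2) = C(4,1) × 0.62994^3 × 0.37006^1 = 4 × 0.24997556 × 0.37006 = 0.370024 (base)
P(M+4) = C(4,2) × 0.62994^2 × 0.37006^2 = 6 × 0.3968244 × 0.1369444 = 0.326057
Relative intensity = 0.326057 / 0.370024 × 100 = 88.1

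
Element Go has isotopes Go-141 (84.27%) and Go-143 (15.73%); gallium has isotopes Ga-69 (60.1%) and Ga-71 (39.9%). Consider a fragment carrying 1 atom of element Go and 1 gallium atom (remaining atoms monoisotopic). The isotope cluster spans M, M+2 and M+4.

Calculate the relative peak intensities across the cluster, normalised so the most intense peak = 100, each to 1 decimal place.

100.0 : 85.1 : 12.4

Element Go pattern (n=1): 0.8427 : 0.1573
Gallium pattern (n=1): 0.6010 : 0.3990
Convolve the two distributions (both contribute in 2-u steps):
  M: 0.8427×0.6010 = 0.506463
  M+2: 0.8427×0.3990 + 0.1573×0.6010 = 0.430775
  M+4: 0.1573×0.3990 = 0.062763
Scale to base peak (0.506463) = 100: 100.0 : 85.1 : 12.4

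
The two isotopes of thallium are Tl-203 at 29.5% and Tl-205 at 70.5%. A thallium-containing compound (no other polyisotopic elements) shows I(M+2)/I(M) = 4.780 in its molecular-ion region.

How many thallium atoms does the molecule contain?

The M+2/M ratio from n Tl atoms is n · q/p = n · 0.705/0.295.
n = 4.780 × 0.295/0.705 = 2.00 ≈ 2

2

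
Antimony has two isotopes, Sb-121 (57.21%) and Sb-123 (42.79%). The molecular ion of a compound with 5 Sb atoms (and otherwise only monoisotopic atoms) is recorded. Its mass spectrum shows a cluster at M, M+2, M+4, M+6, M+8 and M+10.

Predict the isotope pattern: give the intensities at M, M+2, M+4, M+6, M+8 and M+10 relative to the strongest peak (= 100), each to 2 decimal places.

17.88 : 66.85 : 100.00 : 74.79 : 27.97 : 4.18

The 5 Sb atoms are independent, so intensities follow the terms of (0.5721 + 0.4279)^5.
P(M) = 0.5721^5 = 0.061286
P(M+2) = 5 × 0.5721^4 × 0.4279^1 = 0.229192
P(M+4) = 10 × 0.5721^3 × 0.4279^2 = 0.342847
P(M+6) = 10 × 0.5721^2 × 0.4279^3 = 0.256431
P(M+8) = 5 × 0.5721^1 × 0.4279^4 = 0.095898
P(M+10) = 0.4279^5 = 0.014345
The M+4 peak is largest (0.342847); scaling to 100 gives 17.88 : 66.85 : 100.00 : 74.79 : 27.97 : 4.18.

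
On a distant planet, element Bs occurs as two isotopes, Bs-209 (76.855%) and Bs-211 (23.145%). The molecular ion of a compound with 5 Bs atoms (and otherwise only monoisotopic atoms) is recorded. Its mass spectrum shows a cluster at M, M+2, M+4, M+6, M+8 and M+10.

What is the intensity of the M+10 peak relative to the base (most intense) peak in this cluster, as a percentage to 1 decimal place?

0.2%

Binomial terms of (0.76855 + 0.23145)^5: M 0.2681, M+2 0.4038, M+4 0.2432, M+6 0.0732, M+8 0.0110, M+10 0.0007 → M+2 is the base peak.
P(M+2) = C(5,1) × 0.76855^4 × 0.23145^1 = 5 × 0.34888999 × 0.23145 = 0.403753 (base)
P(M+10) = C(5,5) × 0.76855^0 × 0.23145^5 = 1 × 1.0000 × 0.00066418 = 0.000664
Relative intensity = 0.000664 / 0.403753 × 100 = 0.2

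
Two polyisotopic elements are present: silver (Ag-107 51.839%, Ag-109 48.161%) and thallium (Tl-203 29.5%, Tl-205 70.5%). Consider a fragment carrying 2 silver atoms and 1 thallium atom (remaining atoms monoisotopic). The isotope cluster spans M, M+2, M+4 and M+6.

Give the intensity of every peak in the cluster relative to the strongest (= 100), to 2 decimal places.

18.85 : 80.09 : 100.00 : 38.89

Silver pattern (n=2): 0.26872819 : 0.49932362 : 0.23194819
Thallium pattern (n=1): 0.2950 : 0.7050
Convolve the two distributions (both contribute in 2-u steps):
  M: 0.26872819×0.2950 = 0.079275
  M+2: 0.26872819×0.7050 + 0.49932362×0.2950 = 0.336754
  M+4: 0.49932362×0.7050 + 0.23194819×0.2950 = 0.420448
  M+6: 0.23194819×0.7050 = 0.163523
Scale to base peak (0.420448) = 100: 18.85 : 80.09 : 100.00 : 38.89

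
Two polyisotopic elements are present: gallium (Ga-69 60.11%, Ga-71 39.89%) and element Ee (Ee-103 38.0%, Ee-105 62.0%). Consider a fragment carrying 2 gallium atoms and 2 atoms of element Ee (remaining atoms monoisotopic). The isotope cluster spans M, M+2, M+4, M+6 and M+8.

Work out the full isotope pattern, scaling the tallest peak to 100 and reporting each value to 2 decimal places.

Gallium pattern (n=2): 0.36132121 : 0.47955758 : 0.15912121
Element Ee pattern (n=2): 0.1444 : 0.4712 : 0.3844
Convolve the two distributions (both contribute in 2-u steps):
  M: 0.36132121×0.1444 = 0.052175
  M+2: 0.36132121×0.4712 + 0.47955758×0.1444 = 0.239503
  M+4: 0.36132121×0.3844 + 0.47955758×0.4712 + 0.15912121×0.1444 = 0.387837
  M+6: 0.47955758×0.3844 + 0.15912121×0.4712 = 0.259320
  M+8: 0.15912121×0.3844 = 0.061166
Scale to base peak (0.387837) = 100: 13.45 : 61.75 : 100.00 : 66.86 : 15.77

13.45 : 61.75 : 100.00 : 66.86 : 15.77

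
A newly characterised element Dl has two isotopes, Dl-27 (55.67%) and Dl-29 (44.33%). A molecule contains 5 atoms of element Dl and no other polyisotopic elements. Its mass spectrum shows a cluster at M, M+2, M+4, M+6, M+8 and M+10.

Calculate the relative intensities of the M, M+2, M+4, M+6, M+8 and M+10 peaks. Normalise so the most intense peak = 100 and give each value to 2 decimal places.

Each Dl atom is independently Dl-27 (p = 0.5567) or Dl-29 (q = 0.4433); the cluster is the binomial expansion (p + q)^5.
P(M) = 0.5567^5 = 0.053469
P(M+2) = 5 × 0.5567^4 × 0.4433^1 = 0.212889
P(M+4) = 10 × 0.5567^3 × 0.4433^2 = 0.339046
P(M+6) = 10 × 0.5567^2 × 0.4433^3 = 0.269983
P(M+8) = 5 × 0.5567^1 × 0.4433^4 = 0.107493
P(M+10) = 0.4433^5 = 0.017119
The M+4 peak is largest (0.339046); scaling to 100 gives 15.77 : 62.79 : 100.00 : 79.63 : 31.70 : 5.05.

15.77 : 62.79 : 100.00 : 79.63 : 31.70 : 5.05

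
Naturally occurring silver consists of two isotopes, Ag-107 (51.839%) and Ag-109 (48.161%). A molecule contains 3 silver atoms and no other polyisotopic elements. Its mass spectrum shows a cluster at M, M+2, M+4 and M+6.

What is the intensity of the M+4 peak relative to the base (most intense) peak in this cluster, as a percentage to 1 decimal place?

92.9%

Binomial terms of (0.51839 + 0.48161)^3: M 0.1393, M+2 0.3883, M+4 0.3607, M+6 0.1117 → M+2 is the base peak.
P(M+2) = C(3,1) × 0.51839^2 × 0.48161^1 = 3 × 0.26872819 × 0.48161 = 0.388267 (base)
P(M+4) = C(3,2) × 0.51839^1 × 0.48161^2 = 3 × 0.51839 × 0.23194819 = 0.360719
Relative intensity = 0.360719 / 0.388267 × 100 = 92.9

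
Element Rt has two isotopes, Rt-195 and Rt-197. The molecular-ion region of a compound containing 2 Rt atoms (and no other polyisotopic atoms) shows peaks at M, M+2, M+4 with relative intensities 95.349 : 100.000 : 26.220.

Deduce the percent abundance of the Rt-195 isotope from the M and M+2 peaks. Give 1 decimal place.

65.6%

If p is the fraction of Rt that is Rt-195, then I(M+2)/I(M) = [C(2,1)·p^1·(1−p)] / p^2 = 2·(1−p)/p = 100.000/95.349 = 1.0488
(1−p)/p = 1.0488/2 = 0.5244  ⇒  p = 1/(1 + 0.5244) = 0.6560
Rt-195: 65.6%, Rt-197: 34.4%.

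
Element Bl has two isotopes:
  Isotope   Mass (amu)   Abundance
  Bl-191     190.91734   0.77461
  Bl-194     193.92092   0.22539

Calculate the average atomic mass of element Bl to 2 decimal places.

191.59 amu

Ar = Σ fᵢ·mᵢ = 0.77461 × 190.91734 + 0.22539 × 193.92092
= 147.886481 + 43.707836 = 191.594317 amu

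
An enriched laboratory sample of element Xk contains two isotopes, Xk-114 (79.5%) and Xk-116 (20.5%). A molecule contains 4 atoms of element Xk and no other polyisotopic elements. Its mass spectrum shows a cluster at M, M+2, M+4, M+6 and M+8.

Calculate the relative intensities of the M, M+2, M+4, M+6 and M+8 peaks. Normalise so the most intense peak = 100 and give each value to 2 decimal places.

Expanding (0.795 + 0.205)^4:
P(M) = 0.795^4 = 0.399456
P(M+2) = 4 × 0.795^3 × 0.205^1 = 0.412017
P(M+4) = 6 × 0.795^2 × 0.205^2 = 0.159365
P(M+6) = 4 × 0.795^1 × 0.205^3 = 0.027396
P(M+8) = 0.205^4 = 0.001766
The M+2 peak is largest (0.412017); scaling to 100 gives 96.95 : 100.00 : 38.68 : 6.65 : 0.43.

96.95 : 100.00 : 38.68 : 6.65 : 0.43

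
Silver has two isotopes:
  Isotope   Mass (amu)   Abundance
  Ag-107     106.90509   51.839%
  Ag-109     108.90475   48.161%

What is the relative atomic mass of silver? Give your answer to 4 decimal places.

Average mass = Σ (abundance × isotope mass) = 0.51839 × 106.90509 + 0.48161 × 108.90475
= 55.418530 + 52.449617 = 107.868147 amu

107.8681 amu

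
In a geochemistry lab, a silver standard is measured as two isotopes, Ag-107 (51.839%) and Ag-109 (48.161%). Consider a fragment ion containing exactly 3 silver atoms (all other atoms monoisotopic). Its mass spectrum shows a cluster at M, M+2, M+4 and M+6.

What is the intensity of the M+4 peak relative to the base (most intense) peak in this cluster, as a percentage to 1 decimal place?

(0.51839 + 0.48161)^3 gives M 0.1393, M+2 0.3883, M+4 0.3607, M+6 0.1117; the largest is M+2.
P(M+2) = C(3,1) × 0.51839^2 × 0.48161^1 = 3 × 0.26872819 × 0.48161 = 0.388267 (base)
P(M+4) = C(3,2) × 0.51839^1 × 0.48161^2 = 3 × 0.51839 × 0.23194819 = 0.360719
Relative intensity = 0.360719 / 0.388267 × 100 = 92.9

92.9%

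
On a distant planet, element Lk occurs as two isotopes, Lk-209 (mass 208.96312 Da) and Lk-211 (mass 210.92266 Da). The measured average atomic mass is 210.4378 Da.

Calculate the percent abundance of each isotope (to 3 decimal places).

Lk-209: 24.744%, Lk-211: 75.256%

With x = fraction of Lk-209 (so Lk-211 is 1 − x):
208.96312·x + 210.92266·(1 − x) = 210.4378
(208.96312 − 210.92266)·x = 210.4378 − 210.92266
x = -0.48486 / -1.95954 = 0.24744 → 24.744% Lk-209, 75.256% Lk-211.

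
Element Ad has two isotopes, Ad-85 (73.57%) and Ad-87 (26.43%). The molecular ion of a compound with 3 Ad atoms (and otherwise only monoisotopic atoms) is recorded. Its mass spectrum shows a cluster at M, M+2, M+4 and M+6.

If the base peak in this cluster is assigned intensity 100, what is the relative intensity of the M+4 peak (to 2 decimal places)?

35.92

Term probabilities: M 0.3982, M+2 0.4292, M+4 0.1542, M+6 0.0185. Base peak = M+2.
P(M+2) = C(3,1) × 0.7357^2 × 0.2643^1 = 3 × 0.54125449 × 0.2643 = 0.429161 (base)
P(M+4) = C(3,2) × 0.7357^1 × 0.2643^2 = 3 × 0.7357 × 0.06985449 = 0.154176
Relative intensity = 0.154176 / 0.429161 × 100 = 35.92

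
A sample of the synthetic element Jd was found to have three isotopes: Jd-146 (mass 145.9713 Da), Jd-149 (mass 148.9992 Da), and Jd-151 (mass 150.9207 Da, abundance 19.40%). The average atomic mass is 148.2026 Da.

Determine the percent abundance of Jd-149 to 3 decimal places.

The remaining 80.60% is split between Jd-146 (fraction x) and Jd-149 (fraction 0.8060 − x).
Substituting: 145.9713x + 148.9992(0.8060 − x) = 118.9239842
(145.9713 − 148.9992)x = -1.169371  ⇒  x = 0.38620, y = 0.41980
Jd-146: 38.620%, Jd-149: 41.980%.

41.980%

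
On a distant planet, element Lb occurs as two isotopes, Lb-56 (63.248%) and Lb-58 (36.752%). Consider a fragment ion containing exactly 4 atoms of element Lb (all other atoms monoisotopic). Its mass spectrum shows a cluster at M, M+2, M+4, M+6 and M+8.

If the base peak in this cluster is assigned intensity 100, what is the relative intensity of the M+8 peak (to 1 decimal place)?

(0.63248 + 0.36752)^4 gives M 0.1600, M+2 0.3719, M+4 0.3242, M+6 0.1256, M+8 0.0182; the largest is M+2.
P(M+2) = C(4,1) × 0.63248^3 × 0.36752^1 = 4 × 0.25301158 × 0.36752 = 0.371947 (base)
P(M+8) = C(4,4) × 0.63248^0 × 0.36752^4 = 1 × 1.0000 × 0.01824416 = 0.018244
Relative intensity = 0.018244 / 0.371947 × 100 = 4.9

4.9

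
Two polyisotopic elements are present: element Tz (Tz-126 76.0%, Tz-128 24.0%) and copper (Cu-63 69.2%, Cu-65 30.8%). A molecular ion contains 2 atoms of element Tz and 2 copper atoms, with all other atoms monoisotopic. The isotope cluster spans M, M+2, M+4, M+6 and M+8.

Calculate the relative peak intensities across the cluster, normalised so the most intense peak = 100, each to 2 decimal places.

Element Tz pattern (n=2): 0.5776 : 0.3648 : 0.0576
Copper pattern (n=2): 0.478864 : 0.426272 : 0.094864
Convolve the two distributions (both contribute in 2-u steps):
  M: 0.5776×0.478864 = 0.276592
  M+2: 0.5776×0.426272 + 0.3648×0.478864 = 0.420904
  M+4: 0.5776×0.094864 + 0.3648×0.426272 + 0.0576×0.478864 = 0.237880
  M+6: 0.3648×0.094864 + 0.0576×0.426272 = 0.059160
  M+8: 0.0576×0.094864 = 0.005464
Scale to base peak (0.420904) = 100: 65.71 : 100.00 : 56.52 : 14.06 : 1.30

65.71 : 100.00 : 56.52 : 14.06 : 1.30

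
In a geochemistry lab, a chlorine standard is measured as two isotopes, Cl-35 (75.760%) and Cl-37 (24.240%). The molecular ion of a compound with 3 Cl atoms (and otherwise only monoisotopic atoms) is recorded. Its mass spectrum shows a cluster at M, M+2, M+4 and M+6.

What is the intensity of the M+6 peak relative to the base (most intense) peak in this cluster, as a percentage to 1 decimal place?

3.3%

(0.75760 + 0.24240)^3 gives M 0.4348, M+2 0.4174, M+4 0.1335, M+6 0.0142; the largest is M.
P(M) = C(3,0) × 0.75760^3 × 0.24240^0 = 1 × 0.4348304 × 1.0000 = 0.434830 (base)
P(M+6) = C(3,3) × 0.75760^0 × 0.24240^3 = 1 × 1.0000 × 0.01424288 = 0.014243
Relative intensity = 0.014243 / 0.434830 × 100 = 3.3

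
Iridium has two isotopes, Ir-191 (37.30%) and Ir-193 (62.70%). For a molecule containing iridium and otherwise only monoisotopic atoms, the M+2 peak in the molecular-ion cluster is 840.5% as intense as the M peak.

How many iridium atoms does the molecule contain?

With n Ir atoms, P(M+2)/P(M) = C(n,1)·p^(n−1)q / p^n = n·q/p = n · 0.6270/0.3730.
n = 8.405 × 0.3730/0.6270 = 5.00 ≈ 5

5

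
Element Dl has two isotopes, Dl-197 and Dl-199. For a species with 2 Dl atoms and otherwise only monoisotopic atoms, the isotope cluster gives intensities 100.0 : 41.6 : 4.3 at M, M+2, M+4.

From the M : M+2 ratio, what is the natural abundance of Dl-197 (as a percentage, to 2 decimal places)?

82.78%

Let p = fractional abundance of Dl-197. I(M+2)/I(M) = [C(2,1)·p^1·(1−p)] / p^2 = 2·(1−p)/p = 41.6/100.0 = 0.4160
(1−p)/p = 0.4160/2 = 0.2080  ⇒  p = 1/(1 + 0.2080) = 0.8278
Dl-197: 82.78%, Dl-199: 17.22%.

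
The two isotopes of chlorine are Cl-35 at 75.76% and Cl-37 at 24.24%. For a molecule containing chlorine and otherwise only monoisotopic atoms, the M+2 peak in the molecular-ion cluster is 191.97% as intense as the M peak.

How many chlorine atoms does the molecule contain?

6

With n Cl atoms, P(M+2)/P(M) = C(n,1)·p^(n−1)q / p^n = n·q/p = n · 0.2424/0.7576.
n = 1.9197 × 0.7576/0.2424 = 6.00 ≈ 6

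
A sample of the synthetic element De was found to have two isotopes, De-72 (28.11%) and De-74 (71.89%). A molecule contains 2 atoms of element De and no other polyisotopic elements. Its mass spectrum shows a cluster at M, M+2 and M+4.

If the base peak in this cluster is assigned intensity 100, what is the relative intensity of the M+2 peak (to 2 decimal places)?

78.20

Binomial terms of (0.2811 + 0.7189)^2: M 0.0790, M+2 0.4042, M+4 0.5168 → M+4 is the base peak.
P(M+4) = C(2,2) × 0.2811^0 × 0.7189^2 = 1 × 1.0000 × 0.51681721 = 0.516817 (base)
P(M+2) = C(2,1) × 0.2811^1 × 0.7189^1 = 2 × 0.2811 × 0.7189 = 0.404166
Relative intensity = 0.404166 / 0.516817 × 100 = 78.20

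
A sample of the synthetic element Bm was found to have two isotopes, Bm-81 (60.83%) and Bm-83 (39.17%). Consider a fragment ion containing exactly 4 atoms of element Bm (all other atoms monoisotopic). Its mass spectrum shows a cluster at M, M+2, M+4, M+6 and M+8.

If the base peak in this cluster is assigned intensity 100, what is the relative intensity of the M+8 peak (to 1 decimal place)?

6.7

Term probabilities: M 0.1369, M+2 0.3527, M+4 0.3406, M+6 0.1462, M+8 0.0235. Base peak = M+2.
P(M+2) = C(4,1) × 0.6083^3 × 0.3917^1 = 4 × 0.22508857 × 0.3917 = 0.352669 (base)
P(M+8) = C(4,4) × 0.6083^0 × 0.3917^4 = 1 × 1.0000 × 0.02354042 = 0.023540
Relative intensity = 0.023540 / 0.352669 × 100 = 6.7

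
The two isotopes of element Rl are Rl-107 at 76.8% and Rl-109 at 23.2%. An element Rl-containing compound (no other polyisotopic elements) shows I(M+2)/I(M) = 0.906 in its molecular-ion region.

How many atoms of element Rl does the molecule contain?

With n Rl atoms, P(M+2)/P(M) = C(n,1)·p^(n−1)q / p^n = n·q/p = n · 0.232/0.768.
n = 0.906 × 0.768/0.232 = 3.00 ≈ 3

3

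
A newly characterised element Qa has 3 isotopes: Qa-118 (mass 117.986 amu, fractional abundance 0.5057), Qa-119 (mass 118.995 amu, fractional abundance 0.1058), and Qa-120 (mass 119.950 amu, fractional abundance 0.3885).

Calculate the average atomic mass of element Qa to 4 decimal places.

Weight each isotope mass by its fractional abundance: 0.5057 × 117.986 + 0.1058 × 118.995 + 0.3885 × 119.950
= 59.66552 + 12.58967 + 46.60058 = 118.85577 amu

118.8558 amu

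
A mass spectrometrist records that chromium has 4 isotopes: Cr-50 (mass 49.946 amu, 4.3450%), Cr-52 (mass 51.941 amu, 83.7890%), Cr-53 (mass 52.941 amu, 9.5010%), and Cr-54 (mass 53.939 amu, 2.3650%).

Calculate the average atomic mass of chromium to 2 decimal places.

Weight each isotope mass by its fractional abundance: 0.043450 × 49.946 + 0.837890 × 51.941 + 0.095010 × 52.941 + 0.023650 × 53.939
= 2.1702 + 43.5208 + 5.0299 + 1.2757 = 51.9966 amu

52.00 amu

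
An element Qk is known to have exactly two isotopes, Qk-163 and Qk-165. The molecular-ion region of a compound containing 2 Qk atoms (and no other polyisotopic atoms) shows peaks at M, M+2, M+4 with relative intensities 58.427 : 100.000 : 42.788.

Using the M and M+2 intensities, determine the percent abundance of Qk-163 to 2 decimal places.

Let p = fractional abundance of Qk-163. I(M+2)/I(M) = [C(2,1)·p^1·(1−p)] / p^2 = 2·(1−p)/p = 100.000/58.427 = 1.7115
(1−p)/p = 1.7115/2 = 0.8558  ⇒  p = 1/(1 + 0.8558) = 0.5389
Qk-163: 53.89%, Qk-165: 46.11%.

53.89%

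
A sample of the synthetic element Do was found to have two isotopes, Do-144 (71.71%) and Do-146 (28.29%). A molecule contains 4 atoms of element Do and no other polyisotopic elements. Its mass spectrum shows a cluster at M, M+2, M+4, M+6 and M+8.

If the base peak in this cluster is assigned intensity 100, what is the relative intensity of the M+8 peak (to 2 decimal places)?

(0.7171 + 0.2829)^4 gives M 0.2644, M+2 0.4173, M+4 0.2469, M+6 0.0649, M+8 0.0064; the largest is M+2.
P(M+2) = C(4,1) × 0.7171^3 × 0.2829^1 = 4 × 0.36875606 × 0.2829 = 0.417284 (base)
P(M+8) = C(4,4) × 0.7171^0 × 0.2829^4 = 1 × 1.0000 × 0.00640519 = 0.006405
Relative intensity = 0.006405 / 0.417284 × 100 = 1.53

1.53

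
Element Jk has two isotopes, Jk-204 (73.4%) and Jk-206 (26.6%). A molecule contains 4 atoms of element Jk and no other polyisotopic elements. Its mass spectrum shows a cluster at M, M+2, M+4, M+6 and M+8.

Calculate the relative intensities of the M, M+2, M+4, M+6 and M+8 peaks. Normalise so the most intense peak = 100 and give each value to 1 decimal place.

Each Jk atom is independently Jk-204 (p = 0.734) or Jk-206 (q = 0.266); the cluster is the binomial expansion (p + q)^4.
P(M) = 0.734^4 = 0.290258
P(M+2) = 4 × 0.734^3 × 0.266^1 = 0.420756
P(M+4) = 6 × 0.734^2 × 0.266^2 = 0.228721
P(M+6) = 4 × 0.734^1 × 0.266^3 = 0.055259
P(M+8) = 0.266^4 = 0.005006
The M+2 peak is largest (0.420756); scaling to 100 gives 69.0 : 100.0 : 54.4 : 13.1 : 1.2.

69.0 : 100.0 : 54.4 : 13.1 : 1.2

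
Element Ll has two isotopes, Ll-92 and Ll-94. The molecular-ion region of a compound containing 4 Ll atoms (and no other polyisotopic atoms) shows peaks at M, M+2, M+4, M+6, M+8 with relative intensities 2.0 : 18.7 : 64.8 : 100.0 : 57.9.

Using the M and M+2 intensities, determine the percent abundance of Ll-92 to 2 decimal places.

Let p = fractional abundance of Ll-92. I(M+2)/I(M) = [C(4,1)·p^3·(1−p)] / p^4 = 4·(1−p)/p = 18.7/2.0 = 9.3500
(1−p)/p = 9.3500/4 = 2.3375  ⇒  p = 1/(1 + 2.3375) = 0.2996
Ll-92: 29.96%, Ll-94: 70.04%.

29.96%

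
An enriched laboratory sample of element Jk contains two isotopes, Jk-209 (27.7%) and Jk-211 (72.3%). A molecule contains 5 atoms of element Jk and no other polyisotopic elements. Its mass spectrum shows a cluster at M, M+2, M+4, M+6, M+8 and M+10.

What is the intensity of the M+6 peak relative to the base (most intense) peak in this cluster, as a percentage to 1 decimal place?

76.6%

Binomial terms of (0.277 + 0.723)^5: M 0.0016, M+2 0.0213, M+4 0.1111, M+6 0.2900, M+8 0.3784, M+10 0.1976 → M+8 is the base peak.
P(M+8) = C(5,4) × 0.277^1 × 0.723^4 = 5 × 0.2770 × 0.27324561 = 0.378445 (base)
P(M+6) = C(5,3) × 0.277^2 × 0.723^3 = 10 × 0.076729 × 0.37793307 = 0.289984
Relative intensity = 0.289984 / 0.378445 × 100 = 76.6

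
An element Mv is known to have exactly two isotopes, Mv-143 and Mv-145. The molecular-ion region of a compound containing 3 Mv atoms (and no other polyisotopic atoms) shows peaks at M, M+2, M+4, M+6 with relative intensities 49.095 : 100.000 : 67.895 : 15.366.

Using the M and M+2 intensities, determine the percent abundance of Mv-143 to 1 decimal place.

If p is the fraction of Mv that is Mv-143, then I(M+2)/I(M) = [C(3,1)·p^2·(1−p)] / p^3 = 3·(1−p)/p = 100.000/49.095 = 2.0369
(1−p)/p = 2.0369/3 = 0.6790  ⇒  p = 1/(1 + 0.6790) = 0.5956
Mv-143: 59.6%, Mv-145: 40.4%.

59.6%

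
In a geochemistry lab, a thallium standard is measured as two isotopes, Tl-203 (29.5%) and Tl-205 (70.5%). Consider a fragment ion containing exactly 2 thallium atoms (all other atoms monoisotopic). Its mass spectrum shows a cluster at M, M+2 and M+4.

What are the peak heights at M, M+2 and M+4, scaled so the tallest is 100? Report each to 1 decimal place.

17.5 : 83.7 : 100.0

Expanding (0.295 + 0.705)^2:
P(M) = 0.295^2 = 0.087025
P(M+2) = 2 × 0.295^1 × 0.705^1 = 0.415950
P(M+4) = 0.705^2 = 0.497025
The M+4 peak is largest (0.497025); scaling to 100 gives 17.5 : 83.7 : 100.0.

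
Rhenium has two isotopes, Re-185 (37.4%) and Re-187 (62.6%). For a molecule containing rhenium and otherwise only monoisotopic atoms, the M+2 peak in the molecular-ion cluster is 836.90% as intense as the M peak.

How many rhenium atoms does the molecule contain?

5

With n Re atoms, P(M+2)/P(M) = C(n,1)·p^(n−1)q / p^n = n·q/p = n · 0.626/0.374.
n = 8.3690 × 0.374/0.626 = 5.00 ≈ 5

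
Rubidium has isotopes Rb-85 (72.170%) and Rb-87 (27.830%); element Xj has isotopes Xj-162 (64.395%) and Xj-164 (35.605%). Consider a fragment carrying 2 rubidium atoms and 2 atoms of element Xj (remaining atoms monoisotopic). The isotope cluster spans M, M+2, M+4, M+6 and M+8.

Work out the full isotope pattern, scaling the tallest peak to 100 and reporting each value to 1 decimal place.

53.3 : 100.0 : 69.6 : 21.3 : 2.4

Rubidium pattern (n=2): 0.52085089 : 0.40169822 : 0.07745089
Element Xj pattern (n=2): 0.4146716 : 0.4585568 : 0.1267716
Convolve the two distributions (both contribute in 2-u steps):
  M: 0.52085089×0.4146716 = 0.215982
  M+2: 0.52085089×0.4585568 + 0.40169822×0.4146716 = 0.405413
  M+4: 0.52085089×0.1267716 + 0.40169822×0.4585568 + 0.07745089×0.4146716 = 0.282347
  M+6: 0.40169822×0.1267716 + 0.07745089×0.4585568 = 0.086440
  M+8: 0.07745089×0.1267716 = 0.009819
Scale to base peak (0.405413) = 100: 53.3 : 100.0 : 69.6 : 21.3 : 2.4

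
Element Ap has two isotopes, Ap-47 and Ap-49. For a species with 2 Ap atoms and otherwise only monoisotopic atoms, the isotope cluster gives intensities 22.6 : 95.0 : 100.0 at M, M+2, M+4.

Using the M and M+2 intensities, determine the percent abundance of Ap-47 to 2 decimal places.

32.24%

Write p for the Ap-47 fraction. I(M+2)/I(M) = [C(2,1)·p^1·(1−p)] / p^2 = 2·(1−p)/p = 95.0/22.6 = 4.2035
(1−p)/p = 4.2035/2 = 2.1018  ⇒  p = 1/(1 + 2.1018) = 0.3224
Ap-47: 32.24%, Ap-49: 67.76%.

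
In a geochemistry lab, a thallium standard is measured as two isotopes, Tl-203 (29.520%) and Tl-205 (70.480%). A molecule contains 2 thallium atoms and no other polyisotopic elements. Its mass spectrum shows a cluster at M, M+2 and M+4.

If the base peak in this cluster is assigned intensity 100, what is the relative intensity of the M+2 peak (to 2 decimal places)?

83.77

Term probabilities: M 0.0871, M+2 0.4161, M+4 0.4967. Base peak = M+4.
P(M+4) = C(2,2) × 0.29520^0 × 0.70480^2 = 1 × 1.0000 × 0.49674304 = 0.496743 (base)
P(M+2) = C(2,1) × 0.29520^1 × 0.70480^1 = 2 × 0.2952 × 0.7048 = 0.416114
Relative intensity = 0.416114 / 0.496743 × 100 = 83.77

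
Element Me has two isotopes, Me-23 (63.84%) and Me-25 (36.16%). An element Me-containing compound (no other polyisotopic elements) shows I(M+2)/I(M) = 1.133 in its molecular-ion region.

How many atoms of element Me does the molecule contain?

For n independent Me atoms, I(M+2)/I(M) = n · (abundance Me-25) / (abundance Me-23) = n · 0.3616/0.6384.
n = 1.133 × 0.6384/0.3616 = 2.00 ≈ 2

2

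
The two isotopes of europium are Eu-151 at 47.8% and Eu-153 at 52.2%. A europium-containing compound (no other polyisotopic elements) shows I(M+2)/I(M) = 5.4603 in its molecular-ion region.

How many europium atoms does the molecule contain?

For n independent Eu atoms, I(M+2)/I(M) = n · (abundance Eu-153) / (abundance Eu-151) = n · 0.522/0.478.
n = 5.4603 × 0.478/0.522 = 5.00 ≈ 5

5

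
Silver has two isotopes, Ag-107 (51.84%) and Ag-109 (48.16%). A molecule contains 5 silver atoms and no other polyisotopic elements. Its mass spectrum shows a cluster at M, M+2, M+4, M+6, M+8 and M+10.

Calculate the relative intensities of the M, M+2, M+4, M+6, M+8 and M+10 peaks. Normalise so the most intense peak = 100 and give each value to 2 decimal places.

11.59 : 53.82 : 100.00 : 92.90 : 43.15 : 8.02

Each Ag atom is independently Ag-107 (p = 0.5184) or Ag-109 (q = 0.4816); the cluster is the binomial expansion (p + q)^5.
P(M) = 0.5184^5 = 0.037439
P(M+2) = 5 × 0.5184^4 × 0.4816^1 = 0.173907
P(M+4) = 10 × 0.5184^3 × 0.4816^2 = 0.323123
P(M+6) = 10 × 0.5184^2 × 0.4816^3 = 0.300185
P(M+8) = 5 × 0.5184^1 × 0.4816^4 = 0.139438
P(M+10) = 0.4816^5 = 0.025908
The M+4 peak is largest (0.323123); scaling to 100 gives 11.59 : 53.82 : 100.00 : 92.90 : 43.15 : 8.02.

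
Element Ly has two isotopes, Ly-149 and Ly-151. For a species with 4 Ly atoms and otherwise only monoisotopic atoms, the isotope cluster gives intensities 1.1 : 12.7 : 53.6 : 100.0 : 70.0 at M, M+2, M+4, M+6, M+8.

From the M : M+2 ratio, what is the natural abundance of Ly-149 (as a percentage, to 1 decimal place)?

If p is the fraction of Ly that is Ly-149, then I(M+2)/I(M) = [C(4,1)·p^3·(1−p)] / p^4 = 4·(1−p)/p = 12.7/1.1 = 11.5455
(1−p)/p = 11.5455/4 = 2.8864  ⇒  p = 1/(1 + 2.8864) = 0.2573
Ly-149: 25.7%, Ly-151: 74.3%.

25.7%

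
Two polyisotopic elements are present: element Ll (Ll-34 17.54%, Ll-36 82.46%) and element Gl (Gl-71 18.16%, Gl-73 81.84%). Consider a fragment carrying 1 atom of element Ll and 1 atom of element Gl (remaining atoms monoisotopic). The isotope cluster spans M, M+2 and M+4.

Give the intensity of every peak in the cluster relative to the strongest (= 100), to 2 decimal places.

Element Ll pattern (n=1): 0.1754 : 0.8246
Element Gl pattern (n=1): 0.1816 : 0.8184
Convolve the two distributions (both contribute in 2-u steps):
  M: 0.1754×0.1816 = 0.031853
  M+2: 0.1754×0.8184 + 0.8246×0.1816 = 0.293295
  M+4: 0.8246×0.8184 = 0.674853
Scale to base peak (0.674853) = 100: 4.72 : 43.46 : 100.00

4.72 : 43.46 : 100.00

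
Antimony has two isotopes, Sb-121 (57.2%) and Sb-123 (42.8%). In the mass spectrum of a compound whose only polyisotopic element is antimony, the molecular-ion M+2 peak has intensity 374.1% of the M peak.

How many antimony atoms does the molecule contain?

The M+2/M ratio from n Sb atoms is n · q/p = n · 0.428/0.572.
n = 3.741 × 0.572/0.428 = 5.00 ≈ 5

5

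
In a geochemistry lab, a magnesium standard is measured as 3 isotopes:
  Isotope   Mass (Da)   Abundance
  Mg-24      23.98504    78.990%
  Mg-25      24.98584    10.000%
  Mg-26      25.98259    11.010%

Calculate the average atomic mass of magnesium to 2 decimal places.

The abundance-weighted mean is 0.78990 × 23.98504 + 0.10000 × 24.98584 + 0.11010 × 25.98259
= 18.945783 + 2.498584 + 2.860683 = 24.305050 Da

24.31 Da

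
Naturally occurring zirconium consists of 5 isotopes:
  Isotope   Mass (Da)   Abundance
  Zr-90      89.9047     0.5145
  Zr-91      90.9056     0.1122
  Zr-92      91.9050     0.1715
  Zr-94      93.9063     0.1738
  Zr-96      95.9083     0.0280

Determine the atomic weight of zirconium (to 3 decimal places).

91.224 Da

Ar = Σ fᵢ·mᵢ = 0.5145 × 89.9047 + 0.1122 × 90.9056 + 0.1715 × 91.9050 + 0.1738 × 93.9063 + 0.0280 × 95.9083
= 46.25597 + 10.19961 + 15.76171 + 16.32091 + 2.68543 = 91.22363 Da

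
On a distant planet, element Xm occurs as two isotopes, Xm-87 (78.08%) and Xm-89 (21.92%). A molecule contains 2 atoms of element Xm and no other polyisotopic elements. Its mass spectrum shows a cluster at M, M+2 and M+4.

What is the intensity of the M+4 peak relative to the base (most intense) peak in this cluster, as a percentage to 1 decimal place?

(0.7808 + 0.2192)^2 gives M 0.6096, M+2 0.3423, M+4 0.0480; the largest is M.
P(M) = C(2,0) × 0.7808^2 × 0.2192^0 = 1 × 0.60964864 × 1.0000 = 0.609649 (base)
P(M+4) = C(2,2) × 0.7808^0 × 0.2192^2 = 1 × 1.0000 × 0.04804864 = 0.048049
Relative intensity = 0.048049 / 0.609649 × 100 = 7.9

7.9%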